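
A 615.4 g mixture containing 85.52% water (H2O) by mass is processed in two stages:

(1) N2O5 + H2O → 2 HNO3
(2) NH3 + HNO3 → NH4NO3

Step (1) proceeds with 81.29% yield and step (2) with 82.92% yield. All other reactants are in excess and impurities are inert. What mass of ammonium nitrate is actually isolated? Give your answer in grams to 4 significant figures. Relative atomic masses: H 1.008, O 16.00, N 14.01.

Pure H2O = 615.4 × 0.8552 = 526.29 g.
M(H2O) = 2(1.008) + 16.00 = 18.016 g/mol.
M(NH4NO3) = 2(14.01) + 4(1.008) + 3(16.00) = 80.052 g/mol.
n(H2O) = 526.29 / 18.016 = 29.212 mol.
Step 1 (H2O:HNO3 = 1:2): theoretical n(HNO3) = 58.425 mol; at 81.29% yield, n(HNO3) = 47.493 mol.
Step 2 (HNO3:NH4NO3 = 1:1): theoretical n(NH4NO3) = 47.493 mol, so theoretical mass = 47.493 × 80.052 = 3801.9 g.
At 82.92% yield, actual mass of NH4NO3 = 3801.9 × 0.8292 = 3152.6 g.

3153 g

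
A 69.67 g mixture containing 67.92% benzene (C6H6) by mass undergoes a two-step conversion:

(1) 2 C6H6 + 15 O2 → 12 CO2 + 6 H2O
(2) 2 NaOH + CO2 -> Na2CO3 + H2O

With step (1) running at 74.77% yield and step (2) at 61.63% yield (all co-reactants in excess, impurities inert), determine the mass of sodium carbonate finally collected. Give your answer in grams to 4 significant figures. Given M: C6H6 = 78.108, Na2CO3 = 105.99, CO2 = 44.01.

177.5 g

Pure C6H6 = 69.67 × 0.6792 = 47.320 g.
n(C6H6) = 47.320 / 78.108 = 0.60583 mol.
Step 1 (C6H6:CO2 = 2:12): theoretical n(CO2) = 3.6350 mol; at 74.77% yield, n(CO2) = 2.7179 mol.
Step 2 (CO2:Na2CO3 = 1:1): theoretical n(Na2CO3) = 2.7179 mol, so theoretical mass = 2.7179 × 105.99 = 288.07 g.
At 61.63% yield, actual mass of Na2CO3 = 288.07 × 0.6163 = 177.53 g.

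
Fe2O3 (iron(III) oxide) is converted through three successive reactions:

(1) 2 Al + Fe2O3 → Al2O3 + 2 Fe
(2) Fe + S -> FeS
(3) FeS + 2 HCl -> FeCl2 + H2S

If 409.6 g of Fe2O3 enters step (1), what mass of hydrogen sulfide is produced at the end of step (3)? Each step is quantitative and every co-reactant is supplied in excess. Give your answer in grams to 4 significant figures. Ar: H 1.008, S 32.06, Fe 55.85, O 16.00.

174.8 g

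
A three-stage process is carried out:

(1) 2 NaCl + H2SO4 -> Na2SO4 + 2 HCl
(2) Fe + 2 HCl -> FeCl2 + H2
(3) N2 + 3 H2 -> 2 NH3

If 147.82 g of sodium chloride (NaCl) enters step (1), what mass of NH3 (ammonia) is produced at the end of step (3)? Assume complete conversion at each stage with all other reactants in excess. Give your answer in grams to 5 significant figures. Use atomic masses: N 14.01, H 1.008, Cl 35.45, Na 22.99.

14.362 g

M(NaCl) = 22.99 + 35.45 = 58.44 g/mol.
M(NH3) = 14.01 + 3(1.008) = 17.034 g/mol.
n(NaCl) = 147.82 / 58.44 = 2.52943 mol.
Reaction (1): NaCl→HCl ratio 2:2 ⇒ n(HCl) = 2.52943 mol.
Reaction (2): HCl→H2 ratio 2:1 ⇒ n(H2) = 1.26472 mol.
Reaction (3): H2→NH3 ratio 3:2 ⇒ n(NH3) = 0.843144 mol.
Mass of NH3 = 0.843144 × 17.034 = 14.3621 g.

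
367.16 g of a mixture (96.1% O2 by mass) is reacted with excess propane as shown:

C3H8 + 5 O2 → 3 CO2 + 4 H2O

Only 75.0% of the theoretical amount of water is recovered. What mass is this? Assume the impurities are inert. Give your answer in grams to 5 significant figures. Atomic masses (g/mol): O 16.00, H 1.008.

119.19 g

Pure O2 available = 367.16 g × 0.961 = 352.841 g.
M(O2) = 2(16.00) = 32.00 g/mol.
M(H2O) = 2(1.008) + 16.00 = 18.016 g/mol.
n(O2) = 352.841 g / 32.00 g/mol = 11.0263 mol.
From the equation the O2:H2O mole ratio is 5:4, so n(H2O) = 11.0263 × 4/5 = 8.82102 mol.
Mass of H2O = 8.82102 mol × 18.016 g/mol = 158.919 g.
Actual mass collected = 158.919 g × 0.750 = 119.190 g.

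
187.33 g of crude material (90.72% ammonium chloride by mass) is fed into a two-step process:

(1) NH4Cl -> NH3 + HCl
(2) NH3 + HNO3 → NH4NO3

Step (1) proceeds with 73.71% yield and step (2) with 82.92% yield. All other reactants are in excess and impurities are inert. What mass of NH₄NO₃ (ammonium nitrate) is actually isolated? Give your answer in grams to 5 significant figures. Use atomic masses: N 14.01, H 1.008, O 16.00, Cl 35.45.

Pure NH4Cl = 187.33 × 0.9072 = 169.946 g.
M(NH4Cl) = 14.01 + 4(1.008) + 35.45 = 53.492 g/mol.
M(NH4NO3) = 2(14.01) + 4(1.008) + 3(16.00) = 80.052 g/mol.
n(NH4Cl) = 169.946 / 53.492 = 3.17703 mol.
Step 1 (NH4Cl:NH3 = 1:1): theoretical n(NH3) = 3.17703 mol; at 73.71% yield, n(NH3) = 2.34179 mol.
Step 2 (NH3:NH4NO3 = 1:1): theoretical n(NH4NO3) = 2.34179 mol, so theoretical mass = 2.34179 × 80.052 = 187.465 g.
At 82.92% yield, actual mass of NH4NO3 = 187.465 × 0.8292 = 155.446 g.

155.45 g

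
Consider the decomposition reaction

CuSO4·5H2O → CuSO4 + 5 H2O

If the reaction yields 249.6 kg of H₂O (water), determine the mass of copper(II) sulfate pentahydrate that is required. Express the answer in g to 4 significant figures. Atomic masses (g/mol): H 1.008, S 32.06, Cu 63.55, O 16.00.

M(H2O) = 2(1.008) + 16.00 = 18.016 g/mol.
M(CuSO4·5H2O) = 63.55 + 32.06 + 9(16.00) + 10(1.008) = 249.69 g/mol.
Convert: 249.6 kg = 249600 g.
n(H2O) = 249600 g / 18.016 g/mol = 13854 mol.
From the equation the H2O:CuSO4·5H2O mole ratio is 5:1, so n(CuSO4·5H2O) = 13854 × 1/5 = 2770.9 mol.
Mass of CuSO4·5H2O = 2770.9 mol × 249.69 g/mol = 691860 g.

691900 g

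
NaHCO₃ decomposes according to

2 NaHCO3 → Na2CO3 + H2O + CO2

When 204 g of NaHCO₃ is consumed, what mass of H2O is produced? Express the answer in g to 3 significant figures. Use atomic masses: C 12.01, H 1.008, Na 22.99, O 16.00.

21.9 g

M(NaHCO3) = 22.99 + 1.008 + 12.01 + 3(16.00) = 84.008 g/mol.
M(H2O) = 2(1.008) + 16.00 = 18.016 g/mol.
n(NaHCO3) = 204.0 g / 84.008 g/mol = 2.428 mol.
From the equation the NaHCO3:H2O mole ratio is 2:1, so n(H2O) = 2.428 × 1/2 = 1.214 mol.
Mass of H2O = 1.214 mol × 18.016 g/mol = 21.87 g.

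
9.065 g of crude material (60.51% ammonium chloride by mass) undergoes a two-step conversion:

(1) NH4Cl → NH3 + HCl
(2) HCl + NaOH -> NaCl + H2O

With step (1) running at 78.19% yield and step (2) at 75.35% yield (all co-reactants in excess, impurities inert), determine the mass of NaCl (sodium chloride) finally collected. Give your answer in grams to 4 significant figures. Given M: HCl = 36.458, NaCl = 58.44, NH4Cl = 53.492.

3.531 g

Pure NH4Cl = 9.065 × 0.6051 = 5.4852 g.
n(NH4Cl) = 5.4852 / 53.492 = 0.10254 mol.
Step 1 (NH4Cl:HCl = 1:1): theoretical n(HCl) = 0.10254 mol; at 78.19% yield, n(HCl) = 0.080178 mol.
Step 2 (HCl:NaCl = 1:1): theoretical n(NaCl) = 0.080178 mol, so theoretical mass = 0.080178 × 58.44 = 4.6856 g.
At 75.35% yield, actual mass of NaCl = 4.6856 × 0.7535 = 3.5306 g.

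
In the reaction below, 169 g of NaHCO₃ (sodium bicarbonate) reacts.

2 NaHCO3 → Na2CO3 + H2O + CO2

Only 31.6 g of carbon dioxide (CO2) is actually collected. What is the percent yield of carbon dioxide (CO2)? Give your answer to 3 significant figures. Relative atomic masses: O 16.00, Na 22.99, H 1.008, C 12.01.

M(NaHCO3) = 22.99 + 1.008 + 12.01 + 3(16.00) = 84.008 g/mol.
M(CO2) = 12.01 + 2(16.00) = 44.01 g/mol.
n(NaHCO3) = 169.0 g / 84.008 g/mol = 2.012 mol.
From the equation the NaHCO3:CO2 mole ratio is 2:1, so n(CO2) = 2.012 × 1/2 = 1.006 mol.
Mass of CO2 = 1.006 mol × 44.01 g/mol = 44.27 g.
This is the theoretical yield. Percent yield = 31.6 g / 44.27 g × 100% = 71.38%.

71.4 %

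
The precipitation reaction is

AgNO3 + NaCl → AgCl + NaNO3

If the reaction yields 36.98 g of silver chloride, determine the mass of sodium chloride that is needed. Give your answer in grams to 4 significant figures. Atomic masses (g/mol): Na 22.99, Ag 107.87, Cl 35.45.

15.08 g

M(AgCl) = 107.87 + 35.45 = 143.32 g/mol.
M(NaCl) = 22.99 + 35.45 = 58.44 g/mol.
n(AgCl) = 36.980 g / 143.32 g/mol = 0.25802 mol.
From the equation the AgCl:NaCl mole ratio is 1:1, so n(NaCl) = 0.25802 × 1/1 = 0.25802 mol.
Mass of NaCl = 0.25802 mol × 58.44 g/mol = 15.079 g.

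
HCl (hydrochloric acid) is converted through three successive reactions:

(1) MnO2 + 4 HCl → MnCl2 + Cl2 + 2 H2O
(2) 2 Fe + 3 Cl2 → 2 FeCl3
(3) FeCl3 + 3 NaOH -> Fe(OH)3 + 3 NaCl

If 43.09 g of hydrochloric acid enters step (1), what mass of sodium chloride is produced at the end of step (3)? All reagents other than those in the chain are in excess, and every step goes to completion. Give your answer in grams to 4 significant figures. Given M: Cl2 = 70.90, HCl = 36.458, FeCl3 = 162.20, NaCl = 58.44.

n(HCl) = 43.09 / 36.458 = 1.1819 mol.
Reaction (1): HCl→Cl2 ratio 4:1 ⇒ n(Cl2) = 0.29548 mol.
Reaction (2): Cl2→FeCl3 ratio 3:2 ⇒ n(FeCl3) = 0.19698 mol.
Reaction (3): FeCl3→NaCl ratio 1:3 ⇒ n(NaCl) = 0.59095 mol.
Mass of NaCl = 0.59095 × 58.44 = 34.535 g.

34.54 g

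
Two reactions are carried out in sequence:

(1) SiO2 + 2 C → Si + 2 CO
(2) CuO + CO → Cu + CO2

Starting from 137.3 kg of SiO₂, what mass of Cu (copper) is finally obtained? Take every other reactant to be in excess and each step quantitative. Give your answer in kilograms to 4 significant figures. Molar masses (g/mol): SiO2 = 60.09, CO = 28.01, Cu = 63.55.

290.4 kg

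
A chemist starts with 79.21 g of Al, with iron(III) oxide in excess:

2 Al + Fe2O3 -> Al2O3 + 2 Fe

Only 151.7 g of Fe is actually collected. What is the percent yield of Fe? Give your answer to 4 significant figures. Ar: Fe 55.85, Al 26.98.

92.52 %

M(Al) = 26.98 g/mol.
M(Fe) = 55.85 g/mol.
n(Al) = 79.210 g / 26.98 g/mol = 2.9359 mol.
From the equation the Al:Fe mole ratio is 2:2, so n(Fe) = 2.9359 × 2/2 = 2.9359 mol.
Mass of Fe = 2.9359 mol × 55.85 g/mol = 163.97 g.
This is the theoretical yield. Percent yield = 151.7 g / 163.97 g × 100% = 92.518%.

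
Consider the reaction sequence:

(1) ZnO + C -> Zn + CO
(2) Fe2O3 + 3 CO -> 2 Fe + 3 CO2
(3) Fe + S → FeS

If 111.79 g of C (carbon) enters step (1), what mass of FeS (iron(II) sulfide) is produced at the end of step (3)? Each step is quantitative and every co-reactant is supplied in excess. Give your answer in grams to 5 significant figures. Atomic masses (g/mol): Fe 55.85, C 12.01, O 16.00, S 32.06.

M(C) = 12.01 g/mol.
M(FeS) = 55.85 + 32.06 = 87.91 g/mol.
n(C) = 111.79 / 12.01 = 9.30808 mol.
Reaction (1): C→CO ratio 1:1 ⇒ n(CO) = 9.30808 mol.
Reaction (2): CO→Fe ratio 3:2 ⇒ n(Fe) = 6.20538 mol.
Reaction (3): Fe→FeS ratio 1:1 ⇒ n(FeS) = 6.20538 mol.
Mass of FeS = 6.20538 × 87.91 = 545.515 g.

545.52 g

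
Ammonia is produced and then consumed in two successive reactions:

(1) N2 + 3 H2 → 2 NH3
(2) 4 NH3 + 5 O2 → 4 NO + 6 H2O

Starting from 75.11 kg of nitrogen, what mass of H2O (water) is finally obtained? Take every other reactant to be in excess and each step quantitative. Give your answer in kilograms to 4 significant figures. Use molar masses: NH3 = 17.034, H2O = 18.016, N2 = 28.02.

75.11 kg = 75110 g.
n(N2) = 75110 / 28.02 = 2680.6 mol.
Step 1 gives a 1:2 ratio of N2 to NH3, so n(NH3) = 5361.2 mol.
In step 2 the NH3:H2O ratio is 4:6, so n(H2O) = 8041.8 mol.
Mass of H2O = 8041.8 × 18.016 = 144880 g = 144.9 kg.

144.9 kg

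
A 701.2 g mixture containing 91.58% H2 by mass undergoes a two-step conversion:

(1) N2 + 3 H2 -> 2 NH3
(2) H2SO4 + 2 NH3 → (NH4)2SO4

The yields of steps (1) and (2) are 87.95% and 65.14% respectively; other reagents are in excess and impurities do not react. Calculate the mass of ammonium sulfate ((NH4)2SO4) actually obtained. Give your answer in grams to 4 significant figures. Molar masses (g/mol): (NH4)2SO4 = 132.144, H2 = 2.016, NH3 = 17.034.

8038 g

Pure H2 = 701.2 × 0.9158 = 642.16 g.
n(H2) = 642.16 / 2.016 = 318.53 mol.
Step 1 (H2:NH3 = 3:2): theoretical n(NH3) = 212.35 mol; at 87.95% yield, n(NH3) = 186.77 mol.
Step 2 (NH3:(NH4)2SO4 = 2:1): theoretical n((NH4)2SO4) = 93.383 mol, so theoretical mass = 93.383 × 132.144 = 12340 g.
At 65.14% yield, actual mass of (NH4)2SO4 = 12340 × 0.6514 = 8038.3 g.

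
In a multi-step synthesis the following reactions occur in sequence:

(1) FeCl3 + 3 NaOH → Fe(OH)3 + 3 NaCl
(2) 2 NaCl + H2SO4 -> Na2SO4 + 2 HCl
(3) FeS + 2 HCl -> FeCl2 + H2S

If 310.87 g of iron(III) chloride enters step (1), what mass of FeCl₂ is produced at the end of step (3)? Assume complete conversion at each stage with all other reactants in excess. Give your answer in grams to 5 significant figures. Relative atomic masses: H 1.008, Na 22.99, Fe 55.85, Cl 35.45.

364.39 g

M(FeCl3) = 55.85 + 3(35.45) = 162.20 g/mol.
M(FeCl2) = 55.85 + 2(35.45) = 126.75 g/mol.
n(FeCl3) = 310.87 / 162.20 = 1.91658 mol.
Reaction (1): FeCl3→NaCl ratio 1:3 ⇒ n(NaCl) = 5.74975 mol.
Reaction (2): NaCl→HCl ratio 2:2 ⇒ n(HCl) = 5.74975 mol.
Reaction (3): HCl→FeCl2 ratio 2:1 ⇒ n(FeCl2) = 2.87488 mol.
Mass of FeCl2 = 2.87488 × 126.75 = 364.391 g.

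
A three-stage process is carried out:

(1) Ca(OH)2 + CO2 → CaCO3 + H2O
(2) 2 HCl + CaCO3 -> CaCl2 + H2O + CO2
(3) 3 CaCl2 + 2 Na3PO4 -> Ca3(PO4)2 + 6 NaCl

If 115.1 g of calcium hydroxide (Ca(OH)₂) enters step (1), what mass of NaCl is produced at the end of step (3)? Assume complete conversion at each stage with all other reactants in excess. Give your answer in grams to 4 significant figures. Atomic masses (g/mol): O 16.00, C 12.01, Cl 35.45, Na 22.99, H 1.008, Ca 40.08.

M(Ca(OH)2) = 40.08 + 2(16.00) + 2(1.008) = 74.096 g/mol.
M(NaCl) = 22.99 + 35.45 = 58.44 g/mol.
n(Ca(OH)2) = 115.1 / 74.096 = 1.5534 mol.
Reaction (1): Ca(OH)2→CaCO3 ratio 1:1 ⇒ n(CaCO3) = 1.5534 mol.
Reaction (2): CaCO3→CaCl2 ratio 1:1 ⇒ n(CaCl2) = 1.5534 mol.
Reaction (3): CaCl2→NaCl ratio 3:6 ⇒ n(NaCl) = 3.1068 mol.
Mass of NaCl = 3.1068 × 58.44 = 181.56 g.

181.6 g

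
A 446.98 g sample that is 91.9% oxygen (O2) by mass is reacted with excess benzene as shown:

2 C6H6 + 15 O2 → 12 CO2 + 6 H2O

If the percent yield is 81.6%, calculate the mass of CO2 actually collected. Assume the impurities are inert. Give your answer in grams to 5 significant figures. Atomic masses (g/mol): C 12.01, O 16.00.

Pure O2 available = 446.98 g × 0.919 = 410.775 g.
M(O2) = 2(16.00) = 32.00 g/mol.
M(CO2) = 12.01 + 2(16.00) = 44.01 g/mol.
n(O2) = 410.775 g / 32.00 g/mol = 12.8367 mol.
From the equation the O2:CO2 mole ratio is 15:12, so n(CO2) = 12.8367 × 12/15 = 10.2694 mol.
Mass of CO2 = 10.2694 mol × 44.01 g/mol = 451.955 g.
Actual mass collected = 451.955 g × 0.816 = 368.795 g.

368.80 g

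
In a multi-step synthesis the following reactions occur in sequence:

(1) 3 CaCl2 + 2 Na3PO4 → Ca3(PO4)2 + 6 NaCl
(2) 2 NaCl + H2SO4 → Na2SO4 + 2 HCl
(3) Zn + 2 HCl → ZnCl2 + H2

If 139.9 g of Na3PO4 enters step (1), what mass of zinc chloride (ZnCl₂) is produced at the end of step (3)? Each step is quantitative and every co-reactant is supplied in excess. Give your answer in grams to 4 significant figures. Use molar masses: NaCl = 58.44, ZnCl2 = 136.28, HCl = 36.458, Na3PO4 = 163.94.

174.4 g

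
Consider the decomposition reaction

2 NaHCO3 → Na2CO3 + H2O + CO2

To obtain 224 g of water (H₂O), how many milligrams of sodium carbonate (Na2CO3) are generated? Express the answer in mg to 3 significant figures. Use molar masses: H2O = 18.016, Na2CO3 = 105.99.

1320000 mg

n(H2O) = 224.0 g / 18.016 g/mol = 12.43 mol.
From the equation the H2O:Na2CO3 mole ratio is 1:1, so n(Na2CO3) = 12.43 × 1/1 = 12.43 mol.
Mass of Na2CO3 = 12.43 mol × 105.99 g/mol = 1318 g.
Converting to mg: 1318 g = 1320000 mg.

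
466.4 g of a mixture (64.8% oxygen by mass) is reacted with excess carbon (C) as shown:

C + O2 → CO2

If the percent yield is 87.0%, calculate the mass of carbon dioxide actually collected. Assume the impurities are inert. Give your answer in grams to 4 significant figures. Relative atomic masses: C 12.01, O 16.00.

Pure O2 available = 466.4 g × 0.648 = 302.23 g.
M(O2) = 2(16.00) = 32.00 g/mol.
M(CO2) = 12.01 + 2(16.00) = 44.01 g/mol.
n(O2) = 302.23 g / 32.00 g/mol = 9.4446 mol.
From the equation the O2:CO2 mole ratio is 1:1, so n(CO2) = 9.4446 × 1/1 = 9.4446 mol.
Mass of CO2 = 9.4446 mol × 44.01 g/mol = 415.66 g.
Actual mass collected = 415.66 g × 0.870 = 361.62 g.

361.6 g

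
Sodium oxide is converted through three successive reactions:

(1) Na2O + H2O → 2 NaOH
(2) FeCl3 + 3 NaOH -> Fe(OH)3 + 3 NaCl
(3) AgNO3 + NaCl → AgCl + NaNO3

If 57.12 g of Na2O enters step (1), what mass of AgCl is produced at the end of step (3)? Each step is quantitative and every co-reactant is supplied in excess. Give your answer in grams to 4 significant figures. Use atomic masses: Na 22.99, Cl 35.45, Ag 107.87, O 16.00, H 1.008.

M(Na2O) = 2(22.99) + 16.00 = 61.98 g/mol.
M(AgCl) = 107.87 + 35.45 = 143.32 g/mol.
n(Na2O) = 57.12 / 61.98 = 0.92159 mol.
Reaction (1): Na2O→NaOH ratio 1:2 ⇒ n(NaOH) = 1.8432 mol.
Reaction (2): NaOH→NaCl ratio 3:3 ⇒ n(NaCl) = 1.8432 mol.
Reaction (3): NaCl→AgCl ratio 1:1 ⇒ n(AgCl) = 1.8432 mol.
Mass of AgCl = 1.8432 × 143.32 = 264.16 g.

264.2 g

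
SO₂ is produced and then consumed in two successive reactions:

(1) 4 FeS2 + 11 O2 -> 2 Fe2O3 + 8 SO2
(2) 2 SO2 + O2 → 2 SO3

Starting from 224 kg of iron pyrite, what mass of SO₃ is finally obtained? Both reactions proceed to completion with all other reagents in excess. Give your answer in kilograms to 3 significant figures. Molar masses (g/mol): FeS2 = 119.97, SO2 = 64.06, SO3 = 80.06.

224 kg = 224000 g.
n(FeS2) = 224000 / 119.97 = 1867 mol.
Step 1 gives a 4:8 ratio of FeS2 to SO2, so n(SO2) = 3734 mol.
In step 2 the SO2:SO3 ratio is 2:2, so n(SO3) = 3734 mol.
Mass of SO3 = 3734 × 80.06 = 299000 g = 299 kg.

299 kg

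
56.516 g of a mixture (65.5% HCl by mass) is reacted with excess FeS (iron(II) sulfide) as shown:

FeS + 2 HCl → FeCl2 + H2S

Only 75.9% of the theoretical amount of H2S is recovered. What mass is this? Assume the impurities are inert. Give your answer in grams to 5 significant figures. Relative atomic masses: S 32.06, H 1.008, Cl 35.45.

Pure HCl available = 56.516 g × 0.655 = 37.0180 g.
M(HCl) = 1.008 + 35.45 = 36.458 g/mol.
M(H2S) = 2(1.008) + 32.06 = 34.076 g/mol.
n(HCl) = 37.0180 g / 36.458 g/mol = 1.01536 mol.
From the equation the HCl:H2S mole ratio is 2:1, so n(H2S) = 1.01536 × 1/2 = 0.507680 mol.
Mass of H2S = 0.507680 mol × 34.076 g/mol = 17.2997 g.
Actual mass collected = 17.2997 g × 0.759 = 13.1305 g.

13.130 g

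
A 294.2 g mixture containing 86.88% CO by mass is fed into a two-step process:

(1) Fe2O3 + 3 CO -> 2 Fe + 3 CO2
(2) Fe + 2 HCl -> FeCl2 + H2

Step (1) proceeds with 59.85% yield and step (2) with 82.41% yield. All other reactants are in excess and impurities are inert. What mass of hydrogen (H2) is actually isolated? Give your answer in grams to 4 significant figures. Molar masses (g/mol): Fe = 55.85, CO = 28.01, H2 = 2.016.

Pure CO = 294.2 × 0.8688 = 255.60 g.
n(CO) = 255.60 / 28.01 = 9.1253 mol.
Step 1 (CO:Fe = 3:2): theoretical n(Fe) = 6.0836 mol; at 59.85% yield, n(Fe) = 3.6410 mol.
Step 2 (Fe:H2 = 1:1): theoretical n(H2) = 3.6410 mol, so theoretical mass = 3.6410 × 2.016 = 7.3403 g.
At 82.41% yield, actual mass of H2 = 7.3403 × 0.8241 = 6.0491 g.

6.049 g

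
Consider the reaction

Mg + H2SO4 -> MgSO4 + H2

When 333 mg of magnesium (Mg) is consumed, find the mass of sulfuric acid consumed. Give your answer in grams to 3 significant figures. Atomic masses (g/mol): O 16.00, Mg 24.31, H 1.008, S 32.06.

1.34 g

M(Mg) = 24.31 g/mol.
M(H2SO4) = 2(1.008) + 32.06 + 4(16.00) = 98.076 g/mol.
Convert: 333 mg = 0.3330 g.
n(Mg) = 0.3330 g / 24.31 g/mol = 0.01370 mol.
From the equation the Mg:H2SO4 mole ratio is 1:1, so n(H2SO4) = 0.01370 × 1/1 = 0.01370 mol.
Mass of H2SO4 = 0.01370 mol × 98.076 g/mol = 1.343 g.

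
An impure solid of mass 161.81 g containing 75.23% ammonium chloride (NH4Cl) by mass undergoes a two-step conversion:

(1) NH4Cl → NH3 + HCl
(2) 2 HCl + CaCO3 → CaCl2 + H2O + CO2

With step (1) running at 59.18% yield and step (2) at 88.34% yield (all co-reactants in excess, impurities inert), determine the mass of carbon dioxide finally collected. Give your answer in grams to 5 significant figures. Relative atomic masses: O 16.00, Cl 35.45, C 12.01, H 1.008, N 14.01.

26.179 g

Pure NH4Cl = 161.81 × 0.7523 = 121.730 g.
M(NH4Cl) = 14.01 + 4(1.008) + 35.45 = 53.492 g/mol.
M(CO2) = 12.01 + 2(16.00) = 44.01 g/mol.
n(NH4Cl) = 121.730 / 53.492 = 2.27566 mol.
Step 1 (NH4Cl:HCl = 1:1): theoretical n(HCl) = 2.27566 mol; at 59.18% yield, n(HCl) = 1.34674 mol.
Step 2 (HCl:CO2 = 2:1): theoretical n(CO2) = 0.673368 mol, so theoretical mass = 0.673368 × 44.01 = 29.6349 g.
At 88.34% yield, actual mass of CO2 = 29.6349 × 0.8834 = 26.1795 g.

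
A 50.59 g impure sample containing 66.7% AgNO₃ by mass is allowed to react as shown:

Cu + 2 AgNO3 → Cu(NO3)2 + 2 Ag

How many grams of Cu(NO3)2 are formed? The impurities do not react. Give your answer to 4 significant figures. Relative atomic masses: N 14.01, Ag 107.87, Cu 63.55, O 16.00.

Mass of pure AgNO3 = 50.59 g × 0.667 = 33.744 g.
M(AgNO3) = 107.87 + 14.01 + 3(16.00) = 169.88 g/mol.
M(Cu(NO3)2) = 63.55 + 2(14.01) + 6(16.00) = 187.57 g/mol.
n(AgNO3) = 33.744 g / 169.88 g/mol = 0.19863 mol.
From the equation the AgNO3:Cu(NO3)2 mole ratio is 2:1, so n(Cu(NO3)2) = 0.19863 × 1/2 = 0.099316 mol.
Mass of Cu(NO3)2 = 0.099316 mol × 187.57 g/mol = 18.629 g.

18.63 g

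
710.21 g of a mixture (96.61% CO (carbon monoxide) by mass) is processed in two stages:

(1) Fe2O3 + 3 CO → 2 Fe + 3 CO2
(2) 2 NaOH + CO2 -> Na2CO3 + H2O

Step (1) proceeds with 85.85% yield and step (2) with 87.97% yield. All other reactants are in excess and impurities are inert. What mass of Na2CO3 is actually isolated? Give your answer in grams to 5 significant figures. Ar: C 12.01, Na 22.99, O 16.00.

1960.8 g

Pure CO = 710.21 × 0.9661 = 686.134 g.
M(CO) = 12.01 + 16.00 = 28.01 g/mol.
M(Na2CO3) = 2(22.99) + 12.01 + 3(16.00) = 105.99 g/mol.
n(CO) = 686.134 / 28.01 = 24.4960 mol.
Step 1 (CO:CO2 = 3:3): theoretical n(CO2) = 24.4960 mol; at 85.85% yield, n(CO2) = 21.0298 mol.
Step 2 (CO2:Na2CO3 = 1:1): theoretical n(Na2CO3) = 21.0298 mol, so theoretical mass = 21.0298 × 105.99 = 2228.95 g.
At 87.97% yield, actual mass of Na2CO3 = 2228.95 × 0.8797 = 1960.81 g.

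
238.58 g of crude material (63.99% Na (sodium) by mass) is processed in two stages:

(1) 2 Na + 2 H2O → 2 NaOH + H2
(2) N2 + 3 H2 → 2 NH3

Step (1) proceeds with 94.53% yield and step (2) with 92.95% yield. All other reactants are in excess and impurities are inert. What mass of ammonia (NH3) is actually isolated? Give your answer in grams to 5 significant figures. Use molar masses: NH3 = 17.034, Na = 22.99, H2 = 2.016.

33.130 g

Pure Na = 238.58 × 0.6399 = 152.667 g.
n(Na) = 152.667 / 22.99 = 6.64060 mol.
Step 1 (Na:H2 = 2:1): theoretical n(H2) = 3.32030 mol; at 94.53% yield, n(H2) = 3.13868 mol.
Step 2 (H2:NH3 = 3:2): theoretical n(NH3) = 2.09245 mol, so theoretical mass = 2.09245 × 17.034 = 35.6428 g.
At 92.95% yield, actual mass of NH3 = 35.6428 × 0.9295 = 33.1300 g.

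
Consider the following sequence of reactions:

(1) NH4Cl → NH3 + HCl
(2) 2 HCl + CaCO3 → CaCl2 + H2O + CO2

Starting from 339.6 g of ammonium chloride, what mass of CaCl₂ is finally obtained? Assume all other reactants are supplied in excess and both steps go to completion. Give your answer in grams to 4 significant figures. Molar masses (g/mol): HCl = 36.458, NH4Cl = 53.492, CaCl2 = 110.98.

352.3 g

n(NH4Cl) = 339.60 / 53.492 = 6.3486 mol.
Step 1 gives a 1:1 ratio of NH4Cl to HCl, so n(HCl) = 6.3486 mol.
In step 2 the HCl:CaCl2 ratio is 2:1, so n(CaCl2) = 3.1743 mol.
Mass of CaCl2 = 3.1743 × 110.98 = 352.28 g.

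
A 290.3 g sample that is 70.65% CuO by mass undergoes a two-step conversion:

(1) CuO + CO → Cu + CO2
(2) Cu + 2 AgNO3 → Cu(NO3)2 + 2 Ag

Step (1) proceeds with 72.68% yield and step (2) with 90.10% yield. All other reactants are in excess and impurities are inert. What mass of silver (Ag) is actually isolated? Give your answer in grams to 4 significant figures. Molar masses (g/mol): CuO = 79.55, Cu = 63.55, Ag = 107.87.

364.2 g

Pure CuO = 290.3 × 0.7065 = 205.10 g.
n(CuO) = 205.10 / 79.55 = 2.5782 mol.
Step 1 (CuO:Cu = 1:1): theoretical n(Cu) = 2.5782 mol; at 72.68% yield, n(Cu) = 1.8738 mol.
Step 2 (Cu:Ag = 1:2): theoretical n(Ag) = 3.7477 mol, so theoretical mass = 3.7477 × 107.87 = 404.26 g.
At 90.10% yield, actual mass of Ag = 404.26 × 0.9010 = 364.24 g.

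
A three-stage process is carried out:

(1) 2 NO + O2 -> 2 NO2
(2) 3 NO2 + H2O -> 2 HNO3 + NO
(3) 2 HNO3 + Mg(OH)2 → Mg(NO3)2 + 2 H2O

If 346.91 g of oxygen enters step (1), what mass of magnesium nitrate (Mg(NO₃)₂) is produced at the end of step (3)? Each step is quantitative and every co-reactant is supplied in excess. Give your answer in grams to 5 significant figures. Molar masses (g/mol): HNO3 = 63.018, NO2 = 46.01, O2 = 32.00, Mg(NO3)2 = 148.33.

n(O2) = 346.91 / 32.00 = 10.8409 mol.
Reaction (1): O2→NO2 ratio 1:2 ⇒ n(NO2) = 21.6819 mol.
Reaction (2): NO2→HNO3 ratio 3:2 ⇒ n(HNO3) = 14.4546 mol.
Reaction (3): HNO3→Mg(NO3)2 ratio 2:1 ⇒ n(Mg(NO3)2) = 7.22729 mol.
Mass of Mg(NO3)2 = 7.22729 × 148.33 = 1072.02 g.

1072.0 g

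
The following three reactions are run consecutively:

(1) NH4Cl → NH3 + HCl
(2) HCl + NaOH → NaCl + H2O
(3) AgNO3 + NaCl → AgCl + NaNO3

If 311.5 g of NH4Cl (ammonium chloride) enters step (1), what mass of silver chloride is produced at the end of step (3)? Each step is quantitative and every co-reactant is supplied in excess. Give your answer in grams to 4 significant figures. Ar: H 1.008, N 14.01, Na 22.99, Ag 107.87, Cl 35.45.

834.6 g

M(NH4Cl) = 14.01 + 4(1.008) + 35.45 = 53.492 g/mol.
M(AgCl) = 107.87 + 35.45 = 143.32 g/mol.
n(NH4Cl) = 311.5 / 53.492 = 5.8233 mol.
Reaction (1): NH4Cl→HCl ratio 1:1 ⇒ n(HCl) = 5.8233 mol.
Reaction (2): HCl→NaCl ratio 1:1 ⇒ n(NaCl) = 5.8233 mol.
Reaction (3): NaCl→AgCl ratio 1:1 ⇒ n(AgCl) = 5.8233 mol.
Mass of AgCl = 5.8233 × 143.32 = 834.60 g.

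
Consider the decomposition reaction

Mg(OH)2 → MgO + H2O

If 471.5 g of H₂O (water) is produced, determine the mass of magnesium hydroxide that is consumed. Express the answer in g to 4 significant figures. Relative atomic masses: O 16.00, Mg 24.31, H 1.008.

1526 g

M(H2O) = 2(1.008) + 16.00 = 18.016 g/mol.
M(Mg(OH)2) = 24.31 + 2(16.00) + 2(1.008) = 58.326 g/mol.
n(H2O) = 471.50 g / 18.016 g/mol = 26.171 mol.
From the equation the H2O:Mg(OH)2 mole ratio is 1:1, so n(Mg(OH)2) = 26.171 × 1/1 = 26.171 mol.
Mass of Mg(OH)2 = 26.171 mol × 58.326 g/mol = 1526.5 g.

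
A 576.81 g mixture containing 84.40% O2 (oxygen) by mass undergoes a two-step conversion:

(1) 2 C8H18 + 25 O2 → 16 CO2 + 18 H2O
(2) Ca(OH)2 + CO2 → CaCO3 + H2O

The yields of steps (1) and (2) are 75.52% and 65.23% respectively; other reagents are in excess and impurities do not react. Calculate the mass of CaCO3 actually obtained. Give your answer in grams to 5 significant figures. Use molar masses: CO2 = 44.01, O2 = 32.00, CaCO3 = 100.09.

480.07 g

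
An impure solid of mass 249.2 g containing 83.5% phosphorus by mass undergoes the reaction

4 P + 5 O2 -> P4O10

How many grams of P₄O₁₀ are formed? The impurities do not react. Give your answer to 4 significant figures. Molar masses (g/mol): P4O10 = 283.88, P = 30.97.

476.8 g

Mass of pure P = 249.2 g × 0.835 = 208.08 g.
n(P) = 208.08 g / 30.97 g/mol = 6.7188 mol.
From the equation the P:P4O10 mole ratio is 4:1, so n(P4O10) = 6.7188 × 1/4 = 1.6797 mol.
Mass of P4O10 = 1.6797 mol × 283.88 g/mol = 476.83 g.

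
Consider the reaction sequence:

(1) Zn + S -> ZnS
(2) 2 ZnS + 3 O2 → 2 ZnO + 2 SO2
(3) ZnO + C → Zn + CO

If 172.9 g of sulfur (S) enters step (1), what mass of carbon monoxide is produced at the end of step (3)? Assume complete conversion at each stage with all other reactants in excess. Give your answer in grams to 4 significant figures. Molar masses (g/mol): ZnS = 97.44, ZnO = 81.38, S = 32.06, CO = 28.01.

151.1 g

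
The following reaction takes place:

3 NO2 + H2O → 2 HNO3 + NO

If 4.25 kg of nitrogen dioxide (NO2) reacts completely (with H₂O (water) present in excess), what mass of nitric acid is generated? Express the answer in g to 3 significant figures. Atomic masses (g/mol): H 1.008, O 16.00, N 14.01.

3880 g

M(NO2) = 14.01 + 2(16.00) = 46.01 g/mol.
M(HNO3) = 1.008 + 14.01 + 3(16.00) = 63.018 g/mol.
Convert: 4.25 kg = 4250 g.
n(NO2) = 4250 g / 46.01 g/mol = 92.37 mol.
From the equation the NO2:HNO3 mole ratio is 3:2, so n(HNO3) = 92.37 × 2/3 = 61.58 mol.
Mass of HNO3 = 61.58 mol × 63.018 g/mol = 3881 g.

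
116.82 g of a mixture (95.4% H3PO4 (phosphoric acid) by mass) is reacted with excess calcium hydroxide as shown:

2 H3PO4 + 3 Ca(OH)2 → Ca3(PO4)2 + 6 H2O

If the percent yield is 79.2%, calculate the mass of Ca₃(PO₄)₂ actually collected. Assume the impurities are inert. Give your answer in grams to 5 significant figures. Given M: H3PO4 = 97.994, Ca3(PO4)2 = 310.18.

Pure H3PO4 available = 116.82 g × 0.954 = 111.446 g.
n(H3PO4) = 111.446 g / 97.994 g/mol = 1.13728 mol.
From the equation the H3PO4:Ca3(PO4)2 mole ratio is 2:1, so n(Ca3(PO4)2) = 1.13728 × 1/2 = 0.568638 mol.
Mass of Ca3(PO4)2 = 0.568638 mol × 310.18 g/mol = 176.380 g.
Actual mass collected = 176.380 g × 0.792 = 139.693 g.

139.69 g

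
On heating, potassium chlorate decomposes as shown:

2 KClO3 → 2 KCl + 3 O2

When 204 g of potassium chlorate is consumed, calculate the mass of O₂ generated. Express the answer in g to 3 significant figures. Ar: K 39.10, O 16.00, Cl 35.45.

M(KClO3) = 39.10 + 35.45 + 3(16.00) = 122.55 g/mol.
M(O2) = 2(16.00) = 32.00 g/mol.
n(KClO3) = 204.0 g / 122.55 g/mol = 1.665 mol.
From the equation the KClO3:O2 mole ratio is 2:3, so n(O2) = 1.665 × 3/2 = 2.497 mol.
Mass of O2 = 2.497 mol × 32.00 g/mol = 79.90 g.

79.9 g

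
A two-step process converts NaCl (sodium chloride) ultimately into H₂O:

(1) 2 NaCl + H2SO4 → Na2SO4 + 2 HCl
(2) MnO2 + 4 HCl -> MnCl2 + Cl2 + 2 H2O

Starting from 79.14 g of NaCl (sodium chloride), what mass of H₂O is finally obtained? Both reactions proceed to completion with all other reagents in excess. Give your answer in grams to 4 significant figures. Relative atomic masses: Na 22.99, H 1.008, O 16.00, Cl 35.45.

12.20 g

M(NaCl) = 22.99 + 35.45 = 58.44 g/mol.
M(H2O) = 2(1.008) + 16.00 = 18.016 g/mol.
n(NaCl) = 79.140 / 58.44 = 1.3542 mol.
Step 1 gives a 2:2 ratio of NaCl to HCl, so n(HCl) = 1.3542 mol.
In step 2 the HCl:H2O ratio is 4:2, so n(H2O) = 0.67710 mol.
Mass of H2O = 0.67710 × 18.016 = 12.199 g.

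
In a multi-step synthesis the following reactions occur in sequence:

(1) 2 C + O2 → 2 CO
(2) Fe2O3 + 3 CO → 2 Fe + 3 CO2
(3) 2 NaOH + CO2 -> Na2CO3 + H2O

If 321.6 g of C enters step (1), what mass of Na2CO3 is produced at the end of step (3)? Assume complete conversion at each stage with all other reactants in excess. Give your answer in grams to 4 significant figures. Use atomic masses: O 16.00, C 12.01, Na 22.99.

M(C) = 12.01 g/mol.
M(Na2CO3) = 2(22.99) + 12.01 + 3(16.00) = 105.99 g/mol.
n(C) = 321.6 / 12.01 = 26.778 mol.
Reaction (1): C→CO ratio 2:2 ⇒ n(CO) = 26.778 mol.
Reaction (2): CO→CO2 ratio 3:3 ⇒ n(CO2) = 26.778 mol.
Reaction (3): CO2→Na2CO3 ratio 1:1 ⇒ n(Na2CO3) = 26.778 mol.
Mass of Na2CO3 = 26.778 × 105.99 = 2838.2 g.

2838 g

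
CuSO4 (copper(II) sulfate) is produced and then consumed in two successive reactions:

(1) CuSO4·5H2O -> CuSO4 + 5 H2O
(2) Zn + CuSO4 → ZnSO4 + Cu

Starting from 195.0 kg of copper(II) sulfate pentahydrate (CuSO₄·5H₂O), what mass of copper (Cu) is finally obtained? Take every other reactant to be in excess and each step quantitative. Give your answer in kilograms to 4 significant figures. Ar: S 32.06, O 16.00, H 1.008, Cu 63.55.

M(CuSO4·5H2O) = 63.55 + 32.06 + 9(16.00) + 10(1.008) = 249.69 g/mol.
M(Cu) = 63.55 g/mol.
195.0 kg = 195000 g.
n(CuSO4·5H2O) = 195000 / 249.69 = 780.97 mol.
Step 1 gives a 1:1 ratio of CuSO4·5H2O to CuSO4, so n(CuSO4) = 780.97 mol.
In step 2 the CuSO4:Cu ratio is 1:1, so n(Cu) = 780.97 mol.
Mass of Cu = 780.97 × 63.55 = 49631 g = 49.63 kg.

49.63 kg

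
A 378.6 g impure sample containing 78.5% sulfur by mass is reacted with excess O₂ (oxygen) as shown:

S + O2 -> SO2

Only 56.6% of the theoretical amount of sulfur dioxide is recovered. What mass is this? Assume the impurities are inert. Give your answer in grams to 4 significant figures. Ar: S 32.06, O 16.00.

336.1 g

Pure S available = 378.6 g × 0.785 = 297.20 g.
M(S) = 32.06 g/mol.
M(SO2) = 32.06 + 2(16.00) = 64.06 g/mol.
n(S) = 297.20 g / 32.06 g/mol = 9.2701 mol.
From the equation the S:SO2 mole ratio is 1:1, so n(SO2) = 9.2701 × 1/1 = 9.2701 mol.
Mass of SO2 = 9.2701 mol × 64.06 g/mol = 593.85 g.
Actual mass collected = 593.85 g × 0.566 = 336.12 g.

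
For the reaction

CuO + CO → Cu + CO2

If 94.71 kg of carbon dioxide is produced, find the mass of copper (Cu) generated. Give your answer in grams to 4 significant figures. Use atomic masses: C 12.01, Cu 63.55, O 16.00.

M(CO2) = 12.01 + 2(16.00) = 44.01 g/mol.
M(Cu) = 63.55 g/mol.
Convert: 94.71 kg = 94710 g.
n(CO2) = 94710 g / 44.01 g/mol = 2152.0 mol.
From the equation the CO2:Cu mole ratio is 1:1, so n(Cu) = 2152.0 × 1/1 = 2152.0 mol.
Mass of Cu = 2152.0 mol × 63.55 g/mol = 136760 g.

136800 g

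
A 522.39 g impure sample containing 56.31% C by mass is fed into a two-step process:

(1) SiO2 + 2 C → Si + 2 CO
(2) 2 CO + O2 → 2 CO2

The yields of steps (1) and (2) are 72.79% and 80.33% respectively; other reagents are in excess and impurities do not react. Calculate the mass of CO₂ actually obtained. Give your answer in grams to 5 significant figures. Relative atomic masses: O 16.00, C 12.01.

Pure C = 522.39 × 0.5631 = 294.158 g.
M(C) = 12.01 g/mol.
M(CO2) = 12.01 + 2(16.00) = 44.01 g/mol.
n(C) = 294.158 / 12.01 = 24.4927 mol.
Step 1 (C:CO = 2:2): theoretical n(CO) = 24.4927 mol; at 72.79% yield, n(CO) = 17.8283 mol.
Step 2 (CO:CO2 = 2:2): theoretical n(CO2) = 17.8283 mol, so theoretical mass = 17.8283 × 44.01 = 784.622 g.
At 80.33% yield, actual mass of CO2 = 784.622 × 0.8033 = 630.287 g.

630.29 g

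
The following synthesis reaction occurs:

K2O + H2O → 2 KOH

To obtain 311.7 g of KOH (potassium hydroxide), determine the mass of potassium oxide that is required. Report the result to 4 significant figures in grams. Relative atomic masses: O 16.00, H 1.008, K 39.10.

M(KOH) = 39.10 + 16.00 + 1.008 = 56.108 g/mol.
M(K2O) = 2(39.10) + 16.00 = 94.20 g/mol.
n(KOH) = 311.70 g / 56.108 g/mol = 5.5554 mol.
From the equation the KOH:K2O mole ratio is 2:1, so n(K2O) = 5.5554 × 1/2 = 2.7777 mol.
Mass of K2O = 2.7777 mol × 94.20 g/mol = 261.66 g.

261.7 g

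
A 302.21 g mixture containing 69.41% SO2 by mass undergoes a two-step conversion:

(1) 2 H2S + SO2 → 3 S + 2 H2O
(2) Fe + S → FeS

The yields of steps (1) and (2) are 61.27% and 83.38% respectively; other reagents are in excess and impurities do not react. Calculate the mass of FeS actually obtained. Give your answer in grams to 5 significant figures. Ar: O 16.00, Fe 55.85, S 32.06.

Pure SO2 = 302.21 × 0.6941 = 209.764 g.
M(SO2) = 32.06 + 2(16.00) = 64.06 g/mol.
M(FeS) = 55.85 + 32.06 = 87.91 g/mol.
n(SO2) = 209.764 / 64.06 = 3.27449 mol.
Step 1 (SO2:S = 1:3): theoretical n(S) = 9.82348 mol; at 61.27% yield, n(S) = 6.01884 mol.
Step 2 (S:FeS = 1:1): theoretical n(FeS) = 6.01884 mol, so theoretical mass = 6.01884 × 87.91 = 529.117 g.
At 83.38% yield, actual mass of FeS = 529.117 × 0.8338 = 441.177 g.

441.18 g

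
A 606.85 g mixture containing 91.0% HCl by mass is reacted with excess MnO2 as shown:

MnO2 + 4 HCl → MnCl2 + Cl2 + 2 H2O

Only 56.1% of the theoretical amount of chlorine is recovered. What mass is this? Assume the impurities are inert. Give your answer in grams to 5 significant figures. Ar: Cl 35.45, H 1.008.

150.62 g

Pure HCl available = 606.85 g × 0.910 = 552.233 g.
M(HCl) = 1.008 + 35.45 = 36.458 g/mol.
M(Cl2) = 2(35.45) = 70.90 g/mol.
n(HCl) = 552.233 g / 36.458 g/mol = 15.1471 mol.
From the equation the HCl:Cl2 mole ratio is 4:1, so n(Cl2) = 15.1471 × 1/4 = 3.78678 mol.
Mass of Cl2 = 3.78678 mol × 70.90 g/mol = 268.483 g.
Actual mass collected = 268.483 g × 0.561 = 150.619 g.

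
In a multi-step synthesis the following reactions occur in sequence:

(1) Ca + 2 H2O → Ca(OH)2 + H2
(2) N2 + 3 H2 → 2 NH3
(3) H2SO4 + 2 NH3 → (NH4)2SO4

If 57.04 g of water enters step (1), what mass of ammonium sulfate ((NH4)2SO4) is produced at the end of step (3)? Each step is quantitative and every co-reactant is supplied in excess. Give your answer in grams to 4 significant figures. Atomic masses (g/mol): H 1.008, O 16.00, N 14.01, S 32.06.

M(H2O) = 2(1.008) + 16.00 = 18.016 g/mol.
M((NH4)2SO4) = 2(14.01) + 8(1.008) + 32.06 + 4(16.00) = 132.144 g/mol.
n(H2O) = 57.04 / 18.016 = 3.1661 mol.
Reaction (1): H2O→H2 ratio 2:1 ⇒ n(H2) = 1.5830 mol.
Reaction (2): H2→NH3 ratio 3:2 ⇒ n(NH3) = 1.0554 mol.
Reaction (3): NH3→(NH4)2SO4 ratio 2:1 ⇒ n((NH4)2SO4) = 0.52768 mol.
Mass of (NH4)2SO4 = 0.52768 × 132.144 = 69.730 g.

69.73 g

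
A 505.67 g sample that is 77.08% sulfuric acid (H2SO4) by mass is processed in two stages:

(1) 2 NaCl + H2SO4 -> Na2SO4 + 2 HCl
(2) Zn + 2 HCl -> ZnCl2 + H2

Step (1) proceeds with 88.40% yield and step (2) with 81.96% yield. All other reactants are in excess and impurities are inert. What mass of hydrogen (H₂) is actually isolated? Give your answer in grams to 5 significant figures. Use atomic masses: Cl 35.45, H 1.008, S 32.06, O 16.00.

5.8048 g

Pure H2SO4 = 505.67 × 0.7708 = 389.770 g.
M(H2SO4) = 2(1.008) + 32.06 + 4(16.00) = 98.076 g/mol.
M(H2) = 2(1.008) = 2.016 g/mol.
n(H2SO4) = 389.770 / 98.076 = 3.97417 mol.
Step 1 (H2SO4:HCl = 1:2): theoretical n(HCl) = 7.94833 mol; at 88.40% yield, n(HCl) = 7.02633 mol.
Step 2 (HCl:H2 = 2:1): theoretical n(H2) = 3.51316 mol, so theoretical mass = 3.51316 × 2.016 = 7.08254 g.
At 81.96% yield, actual mass of H2 = 7.08254 × 0.8196 = 5.80485 g.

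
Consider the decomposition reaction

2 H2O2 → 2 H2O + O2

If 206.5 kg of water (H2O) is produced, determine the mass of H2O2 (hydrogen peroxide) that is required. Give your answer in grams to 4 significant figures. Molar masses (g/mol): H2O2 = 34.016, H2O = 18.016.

389900 g

Convert: 206.5 kg = 206500 g.
n(H2O) = 206500 g / 18.016 g/mol = 11462 mol.
From the equation the H2O:H2O2 mole ratio is 2:2, so n(H2O2) = 11462 × 2/2 = 11462 mol.
Mass of H2O2 = 11462 mol × 34.016 g/mol = 389890 g.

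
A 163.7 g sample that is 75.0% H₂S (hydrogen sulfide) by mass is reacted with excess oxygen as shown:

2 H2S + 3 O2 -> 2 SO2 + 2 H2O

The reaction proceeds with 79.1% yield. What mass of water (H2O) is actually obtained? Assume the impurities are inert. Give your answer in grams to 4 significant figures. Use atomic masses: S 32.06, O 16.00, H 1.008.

Pure H2S available = 163.7 g × 0.750 = 122.78 g.
M(H2S) = 2(1.008) + 32.06 = 34.076 g/mol.
M(H2O) = 2(1.008) + 16.00 = 18.016 g/mol.
n(H2S) = 122.78 g / 34.076 g/mol = 3.6030 mol.
From the equation the H2S:H2O mole ratio is 2:2, so n(H2O) = 3.6030 × 2/2 = 3.6030 mol.
Mass of H2O = 3.6030 mol × 18.016 g/mol = 64.911 g.
Actual mass collected = 64.911 g × 0.791 = 51.345 g.

51.34 g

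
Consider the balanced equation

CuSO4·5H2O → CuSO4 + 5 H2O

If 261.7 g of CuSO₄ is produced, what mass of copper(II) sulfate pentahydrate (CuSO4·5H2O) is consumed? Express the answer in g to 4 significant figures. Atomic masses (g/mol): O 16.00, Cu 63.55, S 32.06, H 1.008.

409.4 g

M(CuSO4) = 63.55 + 32.06 + 4(16.00) = 159.61 g/mol.
M(CuSO4·5H2O) = 63.55 + 32.06 + 9(16.00) + 10(1.008) = 249.69 g/mol.
n(CuSO4) = 261.70 g / 159.61 g/mol = 1.6396 mol.
From the equation the CuSO4:CuSO4·5H2O mole ratio is 1:1, so n(CuSO4·5H2O) = 1.6396 × 1/1 = 1.6396 mol.
Mass of CuSO4·5H2O = 1.6396 mol × 249.69 g/mol = 409.40 g.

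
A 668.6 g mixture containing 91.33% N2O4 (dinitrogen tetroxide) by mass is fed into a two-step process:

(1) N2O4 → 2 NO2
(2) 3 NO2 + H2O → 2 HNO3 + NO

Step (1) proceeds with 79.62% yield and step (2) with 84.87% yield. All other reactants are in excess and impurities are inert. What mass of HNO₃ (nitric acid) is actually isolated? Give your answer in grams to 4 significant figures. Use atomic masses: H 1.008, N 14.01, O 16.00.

376.8 g

Pure N2O4 = 668.6 × 0.9133 = 610.63 g.
M(N2O4) = 2(14.01) + 4(16.00) = 92.02 g/mol.
M(HNO3) = 1.008 + 14.01 + 3(16.00) = 63.018 g/mol.
n(N2O4) = 610.63 / 92.02 = 6.6359 mol.
Step 1 (N2O4:NO2 = 1:2): theoretical n(NO2) = 13.272 mol; at 79.62% yield, n(NO2) = 10.567 mol.
Step 2 (NO2:HNO3 = 3:2): theoretical n(HNO3) = 7.0446 mol, so theoretical mass = 7.0446 × 63.018 = 443.94 g.
At 84.87% yield, actual mass of HNO3 = 443.94 × 0.8487 = 376.77 g.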